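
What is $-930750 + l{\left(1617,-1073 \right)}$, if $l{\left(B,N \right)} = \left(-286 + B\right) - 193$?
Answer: $-929612$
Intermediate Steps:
$l{\left(B,N \right)} = -479 + B$
$-930750 + l{\left(1617,-1073 \right)} = -930750 + \left(-479 + 1617\right) = -930750 + 1138 = -929612$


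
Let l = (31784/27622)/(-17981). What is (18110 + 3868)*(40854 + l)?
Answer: 222977847765269916/248335591 ≈ 8.9789e+8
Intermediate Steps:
l = -15892/248335591 (l = (31784*(1/27622))*(-1/17981) = (15892/13811)*(-1/17981) = -15892/248335591 ≈ -6.3994e-5)
(18110 + 3868)*(40854 + l) = (18110 + 3868)*(40854 - 15892/248335591) = 21978*(10145502218822/248335591) = 222977847765269916/248335591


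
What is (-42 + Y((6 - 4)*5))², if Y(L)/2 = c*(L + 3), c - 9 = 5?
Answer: 103684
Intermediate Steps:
c = 14 (c = 9 + 5 = 14)
Y(L) = 84 + 28*L (Y(L) = 2*(14*(L + 3)) = 2*(14*(3 + L)) = 2*(42 + 14*L) = 84 + 28*L)
(-42 + Y((6 - 4)*5))² = (-42 + (84 + 28*((6 - 4)*5)))² = (-42 + (84 + 28*(2*5)))² = (-42 + (84 + 28*10))² = (-42 + (84 + 280))² = (-42 + 364)² = 322² = 103684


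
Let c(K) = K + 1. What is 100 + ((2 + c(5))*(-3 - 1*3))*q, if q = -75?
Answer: 3700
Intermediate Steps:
c(K) = 1 + K
100 + ((2 + c(5))*(-3 - 1*3))*q = 100 + ((2 + (1 + 5))*(-3 - 1*3))*(-75) = 100 + ((2 + 6)*(-3 - 3))*(-75) = 100 + (8*(-6))*(-75) = 100 - 48*(-75) = 100 + 3600 = 3700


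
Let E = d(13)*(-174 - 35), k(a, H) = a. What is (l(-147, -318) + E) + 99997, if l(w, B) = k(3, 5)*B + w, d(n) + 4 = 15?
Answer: 96597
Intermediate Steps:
d(n) = 11 (d(n) = -4 + 15 = 11)
l(w, B) = w + 3*B (l(w, B) = 3*B + w = w + 3*B)
E = -2299 (E = 11*(-174 - 35) = 11*(-209) = -2299)
(l(-147, -318) + E) + 99997 = ((-147 + 3*(-318)) - 2299) + 99997 = ((-147 - 954) - 2299) + 99997 = (-1101 - 2299) + 99997 = -3400 + 99997 = 96597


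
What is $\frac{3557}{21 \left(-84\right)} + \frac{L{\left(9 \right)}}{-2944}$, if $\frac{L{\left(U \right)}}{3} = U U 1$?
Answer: $- \frac{2725115}{1298304} \approx -2.099$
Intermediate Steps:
$L{\left(U \right)} = 3 U^{2}$ ($L{\left(U \right)} = 3 U U 1 = 3 U^{2} \cdot 1 = 3 U^{2}$)
$\frac{3557}{21 \left(-84\right)} + \frac{L{\left(9 \right)}}{-2944} = \frac{3557}{21 \left(-84\right)} + \frac{3 \cdot 9^{2}}{-2944} = \frac{3557}{-1764} + 3 \cdot 81 \left(- \frac{1}{2944}\right) = 3557 \left(- \frac{1}{1764}\right) + 243 \left(- \frac{1}{2944}\right) = - \frac{3557}{1764} - \frac{243}{2944} = - \frac{2725115}{1298304}$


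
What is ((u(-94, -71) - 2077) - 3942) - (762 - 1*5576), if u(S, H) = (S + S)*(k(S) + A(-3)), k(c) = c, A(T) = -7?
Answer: 17783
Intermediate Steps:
u(S, H) = 2*S*(-7 + S) (u(S, H) = (S + S)*(S - 7) = (2*S)*(-7 + S) = 2*S*(-7 + S))
((u(-94, -71) - 2077) - 3942) - (762 - 1*5576) = ((2*(-94)*(-7 - 94) - 2077) - 3942) - (762 - 1*5576) = ((2*(-94)*(-101) - 2077) - 3942) - (762 - 5576) = ((18988 - 2077) - 3942) - 1*(-4814) = (16911 - 3942) + 4814 = 12969 + 4814 = 17783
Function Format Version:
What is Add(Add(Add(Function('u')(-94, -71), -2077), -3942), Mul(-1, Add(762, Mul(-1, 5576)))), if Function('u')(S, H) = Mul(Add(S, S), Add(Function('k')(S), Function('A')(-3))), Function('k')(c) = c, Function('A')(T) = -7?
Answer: 17783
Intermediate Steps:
Function('u')(S, H) = Mul(2, S, Add(-7, S)) (Function('u')(S, H) = Mul(Add(S, S), Add(S, -7)) = Mul(Mul(2, S), Add(-7, S)) = Mul(2, S, Add(-7, S)))
Add(Add(Add(Function('u')(-94, -71), -2077), -3942), Mul(-1, Add(762, Mul(-1, 5576)))) = Add(Add(Add(Mul(2, -94, Add(-7, -94)), -2077), -3942), Mul(-1, Add(762, Mul(-1, 5576)))) = Add(Add(Add(Mul(2, -94, -101), -2077), -3942), Mul(-1, Add(762, -5576))) = Add(Add(Add(18988, -2077), -3942), Mul(-1, -4814)) = Add(Add(16911, -3942), 4814) = Add(12969, 4814) = 17783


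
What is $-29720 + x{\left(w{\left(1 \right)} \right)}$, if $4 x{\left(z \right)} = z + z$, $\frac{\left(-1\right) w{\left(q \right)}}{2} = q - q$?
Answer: $-29720$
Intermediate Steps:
$w{\left(q \right)} = 0$ ($w{\left(q \right)} = - 2 \left(q - q\right) = \left(-2\right) 0 = 0$)
$x{\left(z \right)} = \frac{z}{2}$ ($x{\left(z \right)} = \frac{z + z}{4} = \frac{2 z}{4} = \frac{z}{2}$)
$-29720 + x{\left(w{\left(1 \right)} \right)} = -29720 + \frac{1}{2} \cdot 0 = -29720 + 0 = -29720$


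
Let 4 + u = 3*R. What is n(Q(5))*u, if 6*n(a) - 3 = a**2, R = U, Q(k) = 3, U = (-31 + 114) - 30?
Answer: 310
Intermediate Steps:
U = 53 (U = 83 - 30 = 53)
R = 53
n(a) = 1/2 + a**2/6
u = 155 (u = -4 + 3*53 = -4 + 159 = 155)
n(Q(5))*u = (1/2 + (1/6)*3**2)*155 = (1/2 + (1/6)*9)*155 = (1/2 + 3/2)*155 = 2*155 = 310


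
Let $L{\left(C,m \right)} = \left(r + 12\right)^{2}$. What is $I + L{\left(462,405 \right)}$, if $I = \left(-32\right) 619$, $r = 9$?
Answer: $-19367$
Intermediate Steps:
$L{\left(C,m \right)} = 441$ ($L{\left(C,m \right)} = \left(9 + 12\right)^{2} = 21^{2} = 441$)
$I = -19808$
$I + L{\left(462,405 \right)} = -19808 + 441 = -19367$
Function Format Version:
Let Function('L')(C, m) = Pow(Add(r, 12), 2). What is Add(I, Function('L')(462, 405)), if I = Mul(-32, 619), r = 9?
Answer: -19367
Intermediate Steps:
Function('L')(C, m) = 441 (Function('L')(C, m) = Pow(Add(9, 12), 2) = Pow(21, 2) = 441)
I = -19808
Add(I, Function('L')(462, 405)) = Add(-19808, 441) = -19367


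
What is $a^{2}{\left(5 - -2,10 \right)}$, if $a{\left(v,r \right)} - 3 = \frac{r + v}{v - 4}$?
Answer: $\frac{676}{9} \approx 75.111$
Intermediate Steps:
$a{\left(v,r \right)} = 3 + \frac{r + v}{-4 + v}$ ($a{\left(v,r \right)} = 3 + \frac{r + v}{v - 4} = 3 + \frac{r + v}{-4 + v}$)
$a^{2}{\left(5 - -2,10 \right)} = \left(\frac{-12 + 10 + 4 \left(5 - -2\right)}{-4 + \left(5 - -2\right)}\right)^{2} = \left(\frac{-12 + 10 + 4 \left(5 + 2\right)}{-4 + \left(5 + 2\right)}\right)^{2} = \left(\frac{-12 + 10 + 4 \cdot 7}{-4 + 7}\right)^{2} = \left(\frac{-12 + 10 + 28}{3}\right)^{2} = \left(\frac{1}{3} \cdot 26\right)^{2} = \left(\frac{26}{3}\right)^{2} = \frac{676}{9}$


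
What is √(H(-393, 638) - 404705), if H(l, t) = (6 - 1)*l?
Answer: I*√406670 ≈ 637.71*I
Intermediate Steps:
H(l, t) = 5*l
√(H(-393, 638) - 404705) = √(5*(-393) - 404705) = √(-1965 - 404705) = √(-406670) = I*√406670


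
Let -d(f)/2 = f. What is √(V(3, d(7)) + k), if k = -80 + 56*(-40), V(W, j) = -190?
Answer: I*√2510 ≈ 50.1*I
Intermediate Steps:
d(f) = -2*f
k = -2320 (k = -80 - 2240 = -2320)
√(V(3, d(7)) + k) = √(-190 - 2320) = √(-2510) = I*√2510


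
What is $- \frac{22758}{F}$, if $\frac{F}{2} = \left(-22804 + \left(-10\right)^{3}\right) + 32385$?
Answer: $- \frac{11379}{8581} \approx -1.3261$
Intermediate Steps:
$F = 17162$ ($F = 2 \left(\left(-22804 + \left(-10\right)^{3}\right) + 32385\right) = 2 \left(\left(-22804 - 1000\right) + 32385\right) = 2 \left(-23804 + 32385\right) = 2 \cdot 8581 = 17162$)
$- \frac{22758}{F} = - \frac{22758}{17162} = \left(-22758\right) \frac{1}{17162} = - \frac{11379}{8581}$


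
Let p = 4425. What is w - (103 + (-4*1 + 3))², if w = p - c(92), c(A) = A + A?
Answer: -6163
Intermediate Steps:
c(A) = 2*A
w = 4241 (w = 4425 - 2*92 = 4425 - 1*184 = 4425 - 184 = 4241)
w - (103 + (-4*1 + 3))² = 4241 - (103 + (-4*1 + 3))² = 4241 - (103 + (-4 + 3))² = 4241 - (103 - 1)² = 4241 - 1*102² = 4241 - 1*10404 = 4241 - 10404 = -6163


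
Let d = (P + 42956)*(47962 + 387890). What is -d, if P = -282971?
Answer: 104611017780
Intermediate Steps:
d = -104611017780 (d = (-282971 + 42956)*(47962 + 387890) = -240015*435852 = -104611017780)
-d = -1*(-104611017780) = 104611017780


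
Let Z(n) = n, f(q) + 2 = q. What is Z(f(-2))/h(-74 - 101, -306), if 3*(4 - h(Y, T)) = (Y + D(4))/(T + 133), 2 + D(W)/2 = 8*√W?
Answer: -692/643 ≈ -1.0762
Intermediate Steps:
D(W) = -4 + 16*√W (D(W) = -4 + 2*(8*√W) = -4 + 16*√W)
f(q) = -2 + q
h(Y, T) = 4 - (28 + Y)/(3*(133 + T)) (h(Y, T) = 4 - (Y + (-4 + 16*√4))/(3*(T + 133)) = 4 - (Y + (-4 + 16*2))/(3*(133 + T)) = 4 - (Y + (-4 + 32))/(3*(133 + T)) = 4 - (Y + 28)/(3*(133 + T)) = 4 - (28 + Y)/(3*(133 + T)))
Z(f(-2))/h(-74 - 101, -306) = (-2 - 2)/(((1568 - (-74 - 101) + 12*(-306))/(3*(133 - 306)))) = -4*(-519/(1568 - 1*(-175) - 3672)) = -4*(-519/(1568 + 175 - 3672)) = -4/((⅓)*(-1/173)*(-1929)) = -4/643/173 = -4*173/643 = -692/643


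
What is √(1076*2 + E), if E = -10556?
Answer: 2*I*√2101 ≈ 91.673*I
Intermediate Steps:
√(1076*2 + E) = √(1076*2 - 10556) = √(2152 - 10556) = √(-8404) = 2*I*√2101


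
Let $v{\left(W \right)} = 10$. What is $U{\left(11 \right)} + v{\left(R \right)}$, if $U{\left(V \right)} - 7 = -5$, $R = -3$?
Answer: $12$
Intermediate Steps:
$U{\left(V \right)} = 2$ ($U{\left(V \right)} = 7 - 5 = 2$)
$U{\left(11 \right)} + v{\left(R \right)} = 2 + 10 = 12$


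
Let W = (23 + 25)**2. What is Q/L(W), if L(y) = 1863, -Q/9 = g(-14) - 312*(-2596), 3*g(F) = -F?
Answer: -2429870/621 ≈ -3912.8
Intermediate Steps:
g(F) = -F/3 (g(F) = (-F)/3 = -F/3)
Q = -7289610 (Q = -9*(-1/3*(-14) - 312*(-2596)) = -9*(14/3 + 809952) = -9*2429870/3 = -7289610)
W = 2304 (W = 48**2 = 2304)
Q/L(W) = -7289610/1863 = -7289610*1/1863 = -2429870/621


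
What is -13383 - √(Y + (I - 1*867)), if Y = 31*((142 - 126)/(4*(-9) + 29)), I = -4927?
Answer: -13383 - I*√287378/7 ≈ -13383.0 - 76.582*I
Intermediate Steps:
Y = -496/7 (Y = 31*(16/(-36 + 29)) = 31*(16/(-7)) = 31*(16*(-⅐)) = 31*(-16/7) = -496/7 ≈ -70.857)
-13383 - √(Y + (I - 1*867)) = -13383 - √(-496/7 + (-4927 - 1*867)) = -13383 - √(-496/7 + (-4927 - 867)) = -13383 - √(-496/7 - 5794) = -13383 - √(-41054/7) = -13383 - I*√287378/7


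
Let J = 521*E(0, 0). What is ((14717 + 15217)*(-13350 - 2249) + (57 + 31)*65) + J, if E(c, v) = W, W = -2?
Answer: -466935788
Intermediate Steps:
E(c, v) = -2
J = -1042 (J = 521*(-2) = -1042)
((14717 + 15217)*(-13350 - 2249) + (57 + 31)*65) + J = ((14717 + 15217)*(-13350 - 2249) + (57 + 31)*65) - 1042 = (29934*(-15599) + 88*65) - 1042 = (-466940466 + 5720) - 1042 = -466934746 - 1042 = -466935788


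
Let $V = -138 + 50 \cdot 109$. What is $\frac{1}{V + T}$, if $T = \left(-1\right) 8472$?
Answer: $- \frac{1}{3160} \approx -0.00031646$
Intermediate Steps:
$T = -8472$
$V = 5312$ ($V = -138 + 5450 = 5312$)
$\frac{1}{V + T} = \frac{1}{5312 - 8472} = \frac{1}{-3160} = - \frac{1}{3160}$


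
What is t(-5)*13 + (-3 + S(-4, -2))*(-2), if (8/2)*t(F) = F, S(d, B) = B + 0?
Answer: -25/4 ≈ -6.2500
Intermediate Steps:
S(d, B) = B
t(F) = F/4
t(-5)*13 + (-3 + S(-4, -2))*(-2) = ((¼)*(-5))*13 + (-3 - 2)*(-2) = -5/4*13 - 5*(-2) = -65/4 + 10 = -25/4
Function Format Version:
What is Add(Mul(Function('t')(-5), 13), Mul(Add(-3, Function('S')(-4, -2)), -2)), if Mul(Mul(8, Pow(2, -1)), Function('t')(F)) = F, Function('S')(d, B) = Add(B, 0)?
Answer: Rational(-25, 4) ≈ -6.2500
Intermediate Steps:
Function('S')(d, B) = B
Function('t')(F) = Mul(Rational(1, 4), F)
Add(Mul(Function('t')(-5), 13), Mul(Add(-3, Function('S')(-4, -2)), -2)) = Add(Mul(Mul(Rational(1, 4), -5), 13), Mul(Add(-3, -2), -2)) = Add(Mul(Rational(-5, 4), 13), Mul(-5, -2)) = Add(Rational(-65, 4), 10) = Rational(-25, 4)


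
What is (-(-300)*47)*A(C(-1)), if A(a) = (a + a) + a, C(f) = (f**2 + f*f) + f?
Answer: 42300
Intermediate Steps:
C(f) = f + 2*f**2 (C(f) = (f**2 + f**2) + f = 2*f**2 + f = f + 2*f**2)
A(a) = 3*a (A(a) = 2*a + a = 3*a)
(-(-300)*47)*A(C(-1)) = (-(-300)*47)*(3*(-(1 + 2*(-1)))) = (-100*(-141))*(3*(-(1 - 2))) = 14100*(3*(-1*(-1))) = 14100*(3*1) = 14100*3 = 42300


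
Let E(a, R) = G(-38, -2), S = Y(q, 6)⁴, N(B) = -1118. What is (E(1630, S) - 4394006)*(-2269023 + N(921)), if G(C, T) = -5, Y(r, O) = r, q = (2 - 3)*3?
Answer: 9975024525551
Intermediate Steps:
q = -3 (q = -1*3 = -3)
S = 81 (S = (-3)⁴ = 81)
E(a, R) = -5
(E(1630, S) - 4394006)*(-2269023 + N(921)) = (-5 - 4394006)*(-2269023 - 1118) = -4394011*(-2270141) = 9975024525551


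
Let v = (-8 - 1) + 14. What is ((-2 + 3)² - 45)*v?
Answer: -220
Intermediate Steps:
v = 5 (v = -9 + 14 = 5)
((-2 + 3)² - 45)*v = ((-2 + 3)² - 45)*5 = (1² - 45)*5 = (1 - 45)*5 = -44*5 = -220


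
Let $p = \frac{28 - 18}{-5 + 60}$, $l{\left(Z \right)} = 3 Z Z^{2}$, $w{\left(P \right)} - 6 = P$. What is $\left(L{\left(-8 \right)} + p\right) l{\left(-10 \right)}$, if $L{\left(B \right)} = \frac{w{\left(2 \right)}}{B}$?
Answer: $\frac{27000}{11} \approx 2454.5$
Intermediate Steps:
$w{\left(P \right)} = 6 + P$
$l{\left(Z \right)} = 3 Z^{3}$
$p = \frac{2}{11}$ ($p = \frac{10}{55} = 10 \cdot \frac{1}{55} = \frac{2}{11} \approx 0.18182$)
$L{\left(B \right)} = \frac{8}{B}$ ($L{\left(B \right)} = \frac{6 + 2}{B} = \frac{8}{B}$)
$\left(L{\left(-8 \right)} + p\right) l{\left(-10 \right)} = \left(\frac{8}{-8} + \frac{2}{11}\right) 3 \left(-10\right)^{3} = \left(8 \left(- \frac{1}{8}\right) + \frac{2}{11}\right) 3 \left(-1000\right) = \left(-1 + \frac{2}{11}\right) \left(-3000\right) = \left(- \frac{9}{11}\right) \left(-3000\right) = \frac{27000}{11}$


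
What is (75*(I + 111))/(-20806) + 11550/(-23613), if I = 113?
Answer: -106167950/81882013 ≈ -1.2966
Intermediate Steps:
(75*(I + 111))/(-20806) + 11550/(-23613) = (75*(113 + 111))/(-20806) + 11550/(-23613) = (75*224)*(-1/20806) + 11550*(-1/23613) = 16800*(-1/20806) - 3850/7871 = -8400/10403 - 3850/7871 = -106167950/81882013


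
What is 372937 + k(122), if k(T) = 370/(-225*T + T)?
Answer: 5095810983/13664 ≈ 3.7294e+5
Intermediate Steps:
k(T) = -185/(112*T) (k(T) = 370/((-224*T)) = 370*(-1/(224*T)) = -185/(112*T))
372937 + k(122) = 372937 - 185/112/122 = 372937 - 185/112*1/122 = 372937 - 185/13664 = 5095810983/13664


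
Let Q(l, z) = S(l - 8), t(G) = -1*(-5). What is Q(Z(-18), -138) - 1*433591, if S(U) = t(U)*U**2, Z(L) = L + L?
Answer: -423911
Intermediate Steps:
Z(L) = 2*L
t(G) = 5
S(U) = 5*U**2
Q(l, z) = 5*(-8 + l)**2 (Q(l, z) = 5*(l - 8)**2 = 5*(-8 + l)**2)
Q(Z(-18), -138) - 1*433591 = 5*(-8 + 2*(-18))**2 - 1*433591 = 5*(-8 - 36)**2 - 433591 = 5*(-44)**2 - 433591 = 5*1936 - 433591 = 9680 - 433591 = -423911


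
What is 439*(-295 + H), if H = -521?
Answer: -358224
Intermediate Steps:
439*(-295 + H) = 439*(-295 - 521) = 439*(-816) = -358224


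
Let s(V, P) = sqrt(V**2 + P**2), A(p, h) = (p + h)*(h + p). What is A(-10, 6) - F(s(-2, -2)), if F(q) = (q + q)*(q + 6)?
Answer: -24*sqrt(2) ≈ -33.941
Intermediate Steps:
A(p, h) = (h + p)**2 (A(p, h) = (h + p)*(h + p) = (h + p)**2)
s(V, P) = sqrt(P**2 + V**2)
F(q) = 2*q*(6 + q) (F(q) = (2*q)*(6 + q) = 2*q*(6 + q))
A(-10, 6) - F(s(-2, -2)) = (6 - 10)**2 - 2*sqrt((-2)**2 + (-2)**2)*(6 + sqrt((-2)**2 + (-2)**2)) = (-4)**2 - 2*sqrt(4 + 4)*(6 + sqrt(4 + 4)) = 16 - 2*sqrt(8)*(6 + sqrt(8)) = 16 - 2*2*sqrt(2)*(6 + 2*sqrt(2)) = 16 - 4*sqrt(2)*(6 + 2*sqrt(2))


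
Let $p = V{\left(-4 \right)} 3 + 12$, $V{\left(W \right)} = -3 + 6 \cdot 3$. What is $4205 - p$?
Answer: $4148$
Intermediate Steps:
$V{\left(W \right)} = 15$ ($V{\left(W \right)} = -3 + 18 = 15$)
$p = 57$ ($p = 15 \cdot 3 + 12 = 45 + 12 = 57$)
$4205 - p = 4205 - 57 = 4148$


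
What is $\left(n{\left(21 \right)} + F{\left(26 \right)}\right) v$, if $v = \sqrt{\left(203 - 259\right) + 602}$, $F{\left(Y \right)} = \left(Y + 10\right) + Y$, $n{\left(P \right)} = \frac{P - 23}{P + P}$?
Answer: $\frac{1301 \sqrt{546}}{21} \approx 1447.6$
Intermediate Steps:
$n{\left(P \right)} = \frac{-23 + P}{2 P}$
$F{\left(Y \right)} = 10 + 2 Y$ ($F{\left(Y \right)} = \left(10 + Y\right) + Y = 10 + 2 Y$)
$v = \sqrt{546}$ ($v = \sqrt{\left(203 - 259\right) + 602} = \sqrt{-56 + 602} = \sqrt{546} \approx 23.367$)
$\left(n{\left(21 \right)} + F{\left(26 \right)}\right) v = \left(\frac{-23 + 21}{2 \cdot 21} + \left(10 + 2 \cdot 26\right)\right) \sqrt{546} = \left(\frac{1}{2} \cdot \frac{1}{21} \left(-2\right) + \left(10 + 52\right)\right) \sqrt{546} = \left(- \frac{1}{21} + 62\right) \sqrt{546} = \frac{1301 \sqrt{546}}{21}$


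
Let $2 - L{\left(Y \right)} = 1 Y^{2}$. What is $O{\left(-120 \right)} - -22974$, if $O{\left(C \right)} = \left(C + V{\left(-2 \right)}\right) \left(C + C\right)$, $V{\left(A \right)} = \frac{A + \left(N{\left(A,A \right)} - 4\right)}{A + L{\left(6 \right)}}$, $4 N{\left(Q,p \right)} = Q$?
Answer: $\frac{155192}{3} \approx 51731.0$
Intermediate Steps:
$L{\left(Y \right)} = 2 - Y^{2}$ ($L{\left(Y \right)} = 2 - 1 Y^{2} = 2 - Y^{2}$)
$N{\left(Q,p \right)} = \frac{Q}{4}$
$V{\left(A \right)} = \frac{-4 + \frac{5 A}{4}}{-34 + A}$ ($V{\left(A \right)} = \frac{A + \left(\frac{A}{4} - 4\right)}{A + \left(2 - 6^{2}\right)} = \frac{A + \left(-4 + \frac{A}{4}\right)}{A + \left(2 - 36\right)} = \frac{-4 + \frac{5 A}{4}}{A + \left(2 - 36\right)} = \frac{-4 + \frac{5 A}{4}}{A - 34} = \frac{-4 + \frac{5 A}{4}}{-34 + A}$)
$O{\left(C \right)} = 2 C \left(\frac{13}{72} + C\right)$ ($O{\left(C \right)} = \left(C + \frac{-16 + 5 \left(-2\right)}{4 \left(-34 - 2\right)}\right) \left(C + C\right) = \left(C + \frac{-16 - 10}{4 \left(-36\right)}\right) 2 C = \left(C + \frac{1}{4} \left(- \frac{1}{36}\right) \left(-26\right)\right) 2 C = \left(C + \frac{13}{72}\right) 2 C = \left(\frac{13}{72} + C\right) 2 C = 2 C \left(\frac{13}{72} + C\right)$)
$O{\left(-120 \right)} - -22974 = \frac{1}{36} \left(-120\right) \left(13 + 72 \left(-120\right)\right) - -22974 = \frac{1}{36} \left(-120\right) \left(13 - 8640\right) + 22974 = \frac{1}{36} \left(-120\right) \left(-8627\right) + 22974 = \frac{86270}{3} + 22974 = \frac{155192}{3}$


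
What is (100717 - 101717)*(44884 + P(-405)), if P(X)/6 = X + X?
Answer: -40024000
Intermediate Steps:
P(X) = 12*X (P(X) = 6*(X + X) = 6*(2*X) = 12*X)
(100717 - 101717)*(44884 + P(-405)) = (100717 - 101717)*(44884 + 12*(-405)) = -1000*(44884 - 4860) = -1000*40024 = -40024000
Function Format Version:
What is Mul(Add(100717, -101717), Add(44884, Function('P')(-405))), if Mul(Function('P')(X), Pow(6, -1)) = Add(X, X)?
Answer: -40024000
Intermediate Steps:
Function('P')(X) = Mul(12, X) (Function('P')(X) = Mul(6, Add(X, X)) = Mul(6, Mul(2, X)) = Mul(12, X))
Mul(Add(100717, -101717), Add(44884, Function('P')(-405))) = Mul(Add(100717, -101717), Add(44884, Mul(12, -405))) = Mul(-1000, Add(44884, -4860)) = Mul(-1000, 40024) = -40024000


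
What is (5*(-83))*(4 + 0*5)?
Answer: -1660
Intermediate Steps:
(5*(-83))*(4 + 0*5) = -415*(4 + 0) = -415*4 = -1660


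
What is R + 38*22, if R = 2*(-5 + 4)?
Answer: 834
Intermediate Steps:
R = -2 (R = 2*(-1) = -2)
R + 38*22 = -2 + 38*22 = -2 + 836 = 834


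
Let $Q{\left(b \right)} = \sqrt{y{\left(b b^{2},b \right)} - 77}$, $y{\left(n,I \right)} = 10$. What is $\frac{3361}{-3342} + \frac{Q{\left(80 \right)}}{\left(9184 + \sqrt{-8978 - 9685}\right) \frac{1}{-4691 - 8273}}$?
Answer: $\frac{- 43325688 \sqrt{67} - 3361 \sqrt{18663} + 30867424 i}{3342 \left(\sqrt{18663} - 9184 i\right)} \approx -1.1775 - 11.552 i$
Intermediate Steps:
$Q{\left(b \right)} = i \sqrt{67}$ ($Q{\left(b \right)} = \sqrt{10 - 77} = \sqrt{-67} = i \sqrt{67}$)
$\frac{3361}{-3342} + \frac{Q{\left(80 \right)}}{\left(9184 + \sqrt{-8978 - 9685}\right) \frac{1}{-4691 - 8273}} = \frac{3361}{-3342} + \frac{i \sqrt{67}}{\left(9184 + \sqrt{-8978 - 9685}\right) \frac{1}{-4691 - 8273}} = 3361 \left(- \frac{1}{3342}\right) + \frac{i \sqrt{67}}{\left(9184 + \sqrt{-18663}\right) \frac{1}{-12964}} = - \frac{3361}{3342} + \frac{i \sqrt{67}}{\left(9184 + i \sqrt{18663}\right) \left(- \frac{1}{12964}\right)} = - \frac{3361}{3342} + \frac{i \sqrt{67}}{- \frac{328}{463} - \frac{i \sqrt{18663}}{12964}}$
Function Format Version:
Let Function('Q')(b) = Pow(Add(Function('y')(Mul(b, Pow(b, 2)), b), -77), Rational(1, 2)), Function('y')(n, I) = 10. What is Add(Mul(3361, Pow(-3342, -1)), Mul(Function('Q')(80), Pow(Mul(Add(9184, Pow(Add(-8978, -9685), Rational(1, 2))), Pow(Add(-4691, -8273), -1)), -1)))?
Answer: Mul(Rational(1, 3342), Pow(Add(Pow(18663, Rational(1, 2)), Mul(-9184, I)), -1), Add(Mul(-43325688, Pow(67, Rational(1, 2))), Mul(-3361, Pow(18663, Rational(1, 2))), Mul(30867424, I))) ≈ Add(-1.1775, Mul(-11.552, I))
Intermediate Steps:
Function('Q')(b) = Mul(I, Pow(67, Rational(1, 2))) (Function('Q')(b) = Pow(Add(10, -77), Rational(1, 2)) = Pow(-67, Rational(1, 2)) = Mul(I, Pow(67, Rational(1, 2))))
Add(Mul(3361, Pow(-3342, -1)), Mul(Function('Q')(80), Pow(Mul(Add(9184, Pow(Add(-8978, -9685), Rational(1, 2))), Pow(Add(-4691, -8273), -1)), -1))) = Add(Mul(3361, Pow(-3342, -1)), Mul(Mul(I, Pow(67, Rational(1, 2))), Pow(Mul(Add(9184, Pow(Add(-8978, -9685), Rational(1, 2))), Pow(Add(-4691, -8273), -1)), -1))) = Add(Mul(3361, Rational(-1, 3342)), Mul(Mul(I, Pow(67, Rational(1, 2))), Pow(Mul(Add(9184, Pow(-18663, Rational(1, 2))), Pow(-12964, -1)), -1))) = Add(Rational(-3361, 3342), Mul(Mul(I, Pow(67, Rational(1, 2))), Pow(Mul(Add(9184, Mul(I, Pow(18663, Rational(1, 2)))), Rational(-1, 12964)), -1))) = Add(Rational(-3361, 3342), Mul(Mul(I, Pow(67, Rational(1, 2))), Pow(Add(Rational(-328, 463), Mul(Rational(-1, 12964), I, Pow(18663, Rational(1, 2)))), -1))) = Add(Rational(-3361, 3342), Mul(I, Pow(67, Rational(1, 2)), Pow(Add(Rational(-328, 463), Mul(Rational(-1, 12964), I, Pow(18663, Rational(1, 2)))), -1)))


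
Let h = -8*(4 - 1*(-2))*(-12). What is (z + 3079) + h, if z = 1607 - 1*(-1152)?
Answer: 6414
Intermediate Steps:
z = 2759 (z = 1607 + 1152 = 2759)
h = 576 (h = -8*(4 + 2)*(-12) = -8*6*(-12) = -48*(-12) = 576)
(z + 3079) + h = (2759 + 3079) + 576 = 5838 + 576 = 6414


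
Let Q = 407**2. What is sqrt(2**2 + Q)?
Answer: sqrt(165653) ≈ 407.00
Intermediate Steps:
Q = 165649
sqrt(2**2 + Q) = sqrt(2**2 + 165649) = sqrt(4 + 165649) = sqrt(165653)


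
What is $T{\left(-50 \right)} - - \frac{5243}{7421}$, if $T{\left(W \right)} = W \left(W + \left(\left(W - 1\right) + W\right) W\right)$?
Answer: $- \frac{1855244757}{7421} \approx -2.5 \cdot 10^{5}$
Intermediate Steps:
$T{\left(W \right)} = W \left(W + W \left(-1 + 2 W\right)\right)$ ($T{\left(W \right)} = W \left(W + \left(\left(W - 1\right) + W\right) W\right) = W \left(W + \left(\left(-1 + W\right) + W\right) W\right) = W \left(W + \left(-1 + 2 W\right) W\right) = W \left(W + W \left(-1 + 2 W\right)\right)$)
$T{\left(-50 \right)} - - \frac{5243}{7421} = 2 \left(-50\right)^{3} - - \frac{5243}{7421} = 2 \left(-125000\right) - \left(-5243\right) \frac{1}{7421} = -250000 - - \frac{5243}{7421} = -250000 + \frac{5243}{7421} = - \frac{1855244757}{7421}$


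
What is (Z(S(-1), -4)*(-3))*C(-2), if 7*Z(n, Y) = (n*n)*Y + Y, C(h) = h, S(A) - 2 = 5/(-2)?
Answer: -30/7 ≈ -4.2857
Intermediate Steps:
S(A) = -½ (S(A) = 2 + 5/(-2) = 2 + 5*(-½) = 2 - 5/2 = -½)
Z(n, Y) = Y/7 + Y*n²/7 (Z(n, Y) = ((n*n)*Y + Y)/7 = (n²*Y + Y)/7 = (Y*n² + Y)/7 = (Y + Y*n²)/7 = Y/7 + Y*n²/7)
(Z(S(-1), -4)*(-3))*C(-2) = (((⅐)*(-4)*(1 + (-½)²))*(-3))*(-2) = (((⅐)*(-4)*(1 + ¼))*(-3))*(-2) = (((⅐)*(-4)*(5/4))*(-3))*(-2) = -5/7*(-3)*(-2) = (15/7)*(-2) = -30/7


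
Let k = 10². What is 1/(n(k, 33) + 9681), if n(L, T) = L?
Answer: 1/9781 ≈ 0.00010224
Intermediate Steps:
k = 100
1/(n(k, 33) + 9681) = 1/(100 + 9681) = 1/9781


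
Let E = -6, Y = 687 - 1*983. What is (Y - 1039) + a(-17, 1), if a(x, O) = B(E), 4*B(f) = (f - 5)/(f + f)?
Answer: -64069/48 ≈ -1334.8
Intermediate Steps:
Y = -296 (Y = 687 - 983 = -296)
B(f) = (-5 + f)/(8*f) (B(f) = ((f - 5)/(f + f))/4 = ((-5 + f)/((2*f)))/4 = ((-5 + f)*(1/(2*f)))/4 = ((-5 + f)/(2*f))/4 = (-5 + f)/(8*f))
a(x, O) = 11/48 (a(x, O) = (1/8)*(-5 - 6)/(-6) = (1/8)*(-1/6)*(-11) = 11/48)
(Y - 1039) + a(-17, 1) = (-296 - 1039) + 11/48 = -1335 + 11/48 = -64069/48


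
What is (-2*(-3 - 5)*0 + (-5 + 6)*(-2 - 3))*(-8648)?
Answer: 43240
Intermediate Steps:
(-2*(-3 - 5)*0 + (-5 + 6)*(-2 - 3))*(-8648) = (-2*(-8)*0 + 1*(-5))*(-8648) = (16*0 - 5)*(-8648) = (0 - 5)*(-8648) = -5*(-8648) = 43240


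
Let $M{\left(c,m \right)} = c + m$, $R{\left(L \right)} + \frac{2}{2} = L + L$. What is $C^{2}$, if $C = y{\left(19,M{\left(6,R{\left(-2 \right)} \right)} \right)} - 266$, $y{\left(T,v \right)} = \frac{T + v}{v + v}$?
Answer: $65536$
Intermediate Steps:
$R{\left(L \right)} = -1 + 2 L$ ($R{\left(L \right)} = -1 + \left(L + L\right) = -1 + 2 L$)
$y{\left(T,v \right)} = \frac{T + v}{2 v}$
$C = -256$ ($C = \frac{19 + \left(6 + \left(-1 + 2 \left(-2\right)\right)\right)}{2 \left(6 + \left(-1 + 2 \left(-2\right)\right)\right)} - 266 = \frac{19 + \left(6 - 5\right)}{2 \left(6 - 5\right)} - 266 = \frac{19 + 1}{2 \cdot 1} - 266 = \frac{1}{2} \cdot 1 \cdot 20 - 266 = 10 - 266 = -256$)
$C^{2} = \left(-256\right)^{2} = 65536$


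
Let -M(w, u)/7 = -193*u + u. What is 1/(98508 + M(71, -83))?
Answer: -1/13044 ≈ -7.6664e-5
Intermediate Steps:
M(w, u) = 1344*u (M(w, u) = -7*(-193*u + u) = -(-1344)*u = 1344*u)
1/(98508 + M(71, -83)) = 1/(98508 + 1344*(-83)) = 1/(98508 - 111552) = 1/(-13044) = -1/13044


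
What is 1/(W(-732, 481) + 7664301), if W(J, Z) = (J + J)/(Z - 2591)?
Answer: 1055/8085838287 ≈ 1.3047e-7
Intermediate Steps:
W(J, Z) = 2*J/(-2591 + Z) (W(J, Z) = (2*J)/(-2591 + Z) = 2*J/(-2591 + Z))
1/(W(-732, 481) + 7664301) = 1/(2*(-732)/(-2591 + 481) + 7664301) = 1/(2*(-732)/(-2110) + 7664301) = 1/(2*(-732)*(-1/2110) + 7664301) = 1/(732/1055 + 7664301) = 1/(8085838287/1055) = 1055/8085838287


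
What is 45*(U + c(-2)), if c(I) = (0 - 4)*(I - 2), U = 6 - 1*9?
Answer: 585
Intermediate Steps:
U = -3 (U = 6 - 9 = -3)
c(I) = 8 - 4*I (c(I) = -4*(-2 + I) = 8 - 4*I)
45*(U + c(-2)) = 45*(-3 + (8 - 4*(-2))) = 45*(-3 + (8 + 8)) = 45*(-3 + 16) = 45*13 = 585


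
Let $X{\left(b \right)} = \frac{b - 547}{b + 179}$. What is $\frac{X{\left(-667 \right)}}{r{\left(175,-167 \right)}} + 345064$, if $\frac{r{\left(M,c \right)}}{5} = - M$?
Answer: $\frac{73671163393}{213500} \approx 3.4506 \cdot 10^{5}$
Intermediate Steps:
$r{\left(M,c \right)} = - 5 M$ ($r{\left(M,c \right)} = 5 \left(- M\right) = - 5 M$)
$X{\left(b \right)} = \frac{-547 + b}{179 + b}$
$\frac{X{\left(-667 \right)}}{r{\left(175,-167 \right)}} + 345064 = \frac{\frac{1}{179 - 667} \left(-547 - 667\right)}{\left(-5\right) 175} + 345064 = \frac{\frac{1}{-488} \left(-1214\right)}{-875} + 345064 = \left(- \frac{1}{488}\right) \left(-1214\right) \left(- \frac{1}{875}\right) + 345064 = \frac{607}{244} \left(- \frac{1}{875}\right) + 345064 = - \frac{607}{213500} + 345064 = \frac{73671163393}{213500}$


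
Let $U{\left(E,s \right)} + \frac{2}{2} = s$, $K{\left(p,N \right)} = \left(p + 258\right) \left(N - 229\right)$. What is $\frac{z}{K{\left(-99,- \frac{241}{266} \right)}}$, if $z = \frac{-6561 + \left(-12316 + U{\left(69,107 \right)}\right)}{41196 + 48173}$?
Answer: $\frac{237766}{41380591905} \approx 5.7458 \cdot 10^{-6}$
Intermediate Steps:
$K{\left(p,N \right)} = \left(-229 + N\right) \left(258 + p\right)$ ($K{\left(p,N \right)} = \left(258 + p\right) \left(-229 + N\right) = \left(-229 + N\right) \left(258 + p\right)$)
$U{\left(E,s \right)} = -1 + s$
$z = - \frac{18771}{89369}$ ($z = \frac{-6561 + \left(-12316 + \left(-1 + 107\right)\right)}{41196 + 48173} = \frac{-6561 + \left(-12316 + 106\right)}{89369} = \left(-6561 - 12210\right) \frac{1}{89369} = \left(-18771\right) \frac{1}{89369} = - \frac{18771}{89369} \approx -0.21004$)
$\frac{z}{K{\left(-99,- \frac{241}{266} \right)}} = - \frac{18771}{89369 \left(-59082 - -22671 + 258 \left(- \frac{241}{266}\right) + - \frac{241}{266} \left(-99\right)\right)} = - \frac{18771}{89369 \left(-59082 + 22671 + 258 \left(\left(-241\right) \frac{1}{266}\right) + \left(-241\right) \frac{1}{266} \left(-99\right)\right)} = - \frac{18771}{89369 \left(-59082 + 22671 + 258 \left(- \frac{241}{266}\right) - - \frac{23859}{266}\right)} = - \frac{18771}{89369 \left(-59082 + 22671 - \frac{31089}{133} + \frac{23859}{266}\right)} = - \frac{18771}{89369 \left(- \frac{9723645}{266}\right)} = \left(- \frac{18771}{89369}\right) \left(- \frac{266}{9723645}\right) = \frac{237766}{41380591905}$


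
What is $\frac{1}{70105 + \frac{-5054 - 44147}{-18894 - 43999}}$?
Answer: $\frac{62893}{4409162966} \approx 1.4264 \cdot 10^{-5}$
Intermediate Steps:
$\frac{1}{70105 + \frac{-5054 - 44147}{-18894 - 43999}} = \frac{1}{70105 - \frac{49201}{-62893}} = \frac{1}{70105 - - \frac{49201}{62893}} = \frac{1}{70105 + \frac{49201}{62893}} = \frac{1}{\frac{4409162966}{62893}} = \frac{62893}{4409162966}$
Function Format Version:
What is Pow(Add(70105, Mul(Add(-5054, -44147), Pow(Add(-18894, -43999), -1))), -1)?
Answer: Rational(62893, 4409162966) ≈ 1.4264e-5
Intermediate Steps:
Pow(Add(70105, Mul(Add(-5054, -44147), Pow(Add(-18894, -43999), -1))), -1) = Pow(Add(70105, Mul(-49201, Pow(-62893, -1))), -1) = Pow(Add(70105, Mul(-49201, Rational(-1, 62893))), -1) = Pow(Add(70105, Rational(49201, 62893)), -1) = Pow(Rational(4409162966, 62893), -1) = Rational(62893, 4409162966)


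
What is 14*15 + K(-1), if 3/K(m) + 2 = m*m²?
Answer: 209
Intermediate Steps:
K(m) = 3/(-2 + m³) (K(m) = 3/(-2 + m*m²) = 3/(-2 + m³))
14*15 + K(-1) = 14*15 + 3/(-2 + (-1)³) = 210 + 3/(-2 - 1) = 210 + 3/(-3) = 210 + 3*(-⅓) = 210 - 1 = 209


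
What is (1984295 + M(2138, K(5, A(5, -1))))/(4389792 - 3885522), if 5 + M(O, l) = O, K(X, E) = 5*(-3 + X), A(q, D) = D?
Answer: 993214/252135 ≈ 3.9392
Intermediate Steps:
K(X, E) = -15 + 5*X
M(O, l) = -5 + O
(1984295 + M(2138, K(5, A(5, -1))))/(4389792 - 3885522) = (1984295 + (-5 + 2138))/(4389792 - 3885522) = (1984295 + 2133)/504270 = 1986428*(1/504270) = 993214/252135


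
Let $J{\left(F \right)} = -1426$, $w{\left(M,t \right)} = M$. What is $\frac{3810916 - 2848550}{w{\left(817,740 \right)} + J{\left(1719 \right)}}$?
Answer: $- \frac{962366}{609} \approx -1580.2$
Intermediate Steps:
$\frac{3810916 - 2848550}{w{\left(817,740 \right)} + J{\left(1719 \right)}} = \frac{3810916 - 2848550}{817 - 1426} = \frac{962366}{-609} = 962366 \left(- \frac{1}{609}\right) = - \frac{962366}{609}$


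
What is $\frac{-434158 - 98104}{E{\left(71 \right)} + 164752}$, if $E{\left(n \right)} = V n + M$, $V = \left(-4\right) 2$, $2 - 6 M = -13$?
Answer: $- \frac{1064524}{328373} \approx -3.2418$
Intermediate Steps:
$M = \frac{5}{2}$ ($M = \frac{1}{3} - - \frac{13}{6} = \frac{1}{3} + \frac{13}{6} = \frac{5}{2} \approx 2.5$)
$V = -8$
$E{\left(n \right)} = \frac{5}{2} - 8 n$ ($E{\left(n \right)} = - 8 n + \frac{5}{2} = \frac{5}{2} - 8 n$)
$\frac{-434158 - 98104}{E{\left(71 \right)} + 164752} = \frac{-434158 - 98104}{\left(\frac{5}{2} - 568\right) + 164752} = - \frac{532262}{\left(\frac{5}{2} - 568\right) + 164752} = - \frac{532262}{- \frac{1131}{2} + 164752} = - \frac{532262}{\frac{328373}{2}} = \left(-532262\right) \frac{2}{328373} = - \frac{1064524}{328373}$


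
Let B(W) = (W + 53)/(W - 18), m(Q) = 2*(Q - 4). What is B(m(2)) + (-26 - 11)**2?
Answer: 30069/22 ≈ 1366.8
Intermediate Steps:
m(Q) = -8 + 2*Q (m(Q) = 2*(-4 + Q) = -8 + 2*Q)
B(W) = (53 + W)/(-18 + W)
B(m(2)) + (-26 - 11)**2 = (53 + (-8 + 2*2))/(-18 + (-8 + 2*2)) + (-26 - 11)**2 = (53 + (-8 + 4))/(-18 + (-8 + 4)) + (-37)**2 = (53 - 4)/(-18 - 4) + 1369 = 49/(-22) + 1369 = -1/22*49 + 1369 = -49/22 + 1369 = 30069/22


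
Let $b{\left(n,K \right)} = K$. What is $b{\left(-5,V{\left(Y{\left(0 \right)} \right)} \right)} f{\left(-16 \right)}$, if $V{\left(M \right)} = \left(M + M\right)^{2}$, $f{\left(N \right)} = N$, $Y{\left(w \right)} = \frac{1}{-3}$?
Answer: $- \frac{64}{9} \approx -7.1111$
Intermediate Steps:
$Y{\left(w \right)} = - \frac{1}{3}$
$V{\left(M \right)} = 4 M^{2}$ ($V{\left(M \right)} = \left(2 M\right)^{2} = 4 M^{2}$)
$b{\left(-5,V{\left(Y{\left(0 \right)} \right)} \right)} f{\left(-16 \right)} = 4 \left(- \frac{1}{3}\right)^{2} \left(-16\right) = 4 \cdot \frac{1}{9} \left(-16\right) = \frac{4}{9} \left(-16\right) = - \frac{64}{9}$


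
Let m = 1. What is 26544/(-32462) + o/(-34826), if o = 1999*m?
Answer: -494656441/565260806 ≈ -0.87509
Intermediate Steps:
o = 1999 (o = 1999*1 = 1999)
26544/(-32462) + o/(-34826) = 26544/(-32462) + 1999/(-34826) = 26544*(-1/32462) + 1999*(-1/34826) = -13272/16231 - 1999/34826 = -494656441/565260806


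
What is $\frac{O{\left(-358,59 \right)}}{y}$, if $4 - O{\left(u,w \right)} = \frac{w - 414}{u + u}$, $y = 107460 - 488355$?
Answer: $- \frac{2509}{272720820} \approx -9.1999 \cdot 10^{-6}$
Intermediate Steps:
$y = -380895$ ($y = 107460 - 488355 = -380895$)
$O{\left(u,w \right)} = 4 - \frac{-414 + w}{2 u}$ ($O{\left(u,w \right)} = 4 - \frac{w - 414}{u + u} = 4 - \frac{-414 + w}{2 u}$)
$\frac{O{\left(-358,59 \right)}}{y} = \frac{\frac{1}{2} \frac{1}{-358} \left(414 - 59 + 8 \left(-358\right)\right)}{-380895} = \frac{1}{2} \left(- \frac{1}{358}\right) \left(414 - 59 - 2864\right) \left(- \frac{1}{380895}\right) = \frac{1}{2} \left(- \frac{1}{358}\right) \left(-2509\right) \left(- \frac{1}{380895}\right) = \frac{2509}{716} \left(- \frac{1}{380895}\right) = - \frac{2509}{272720820}$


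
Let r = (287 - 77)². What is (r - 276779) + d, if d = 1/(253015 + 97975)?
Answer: -81668002209/350990 ≈ -2.3268e+5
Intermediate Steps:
r = 44100 (r = 210² = 44100)
d = 1/350990 ≈ 2.8491e-6
(r - 276779) + d = (44100 - 276779) + 1/350990 = -232679 + 1/350990 = -81668002209/350990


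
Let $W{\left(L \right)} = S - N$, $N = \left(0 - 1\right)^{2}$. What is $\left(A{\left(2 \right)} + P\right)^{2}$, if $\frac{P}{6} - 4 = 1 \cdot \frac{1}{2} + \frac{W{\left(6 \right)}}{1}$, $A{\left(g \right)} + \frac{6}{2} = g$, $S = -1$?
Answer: $196$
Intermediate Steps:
$A{\left(g \right)} = -3 + g$
$N = 1$ ($N = \left(-1\right)^{2} = 1$)
$W{\left(L \right)} = -2$ ($W{\left(L \right)} = -1 - 1 = -2$)
$P = 15$ ($P = 24 + 6 \left(1 \cdot \frac{1}{2} - \frac{2}{1}\right) = 24 + 6 \left(1 \cdot \frac{1}{2} - 2\right) = 24 + 6 \left(\frac{1}{2} - 2\right) = 24 + 6 \left(- \frac{3}{2}\right) = 24 - 9 = 15$)
$\left(A{\left(2 \right)} + P\right)^{2} = \left(\left(-3 + 2\right) + 15\right)^{2} = \left(-1 + 15\right)^{2} = 14^{2} = 196$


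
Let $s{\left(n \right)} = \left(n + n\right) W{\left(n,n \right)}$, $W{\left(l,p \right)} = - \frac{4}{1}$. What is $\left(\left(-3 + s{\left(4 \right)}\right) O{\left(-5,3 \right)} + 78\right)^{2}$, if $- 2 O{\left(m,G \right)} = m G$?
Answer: $\frac{136161}{4} \approx 34040.0$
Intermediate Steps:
$W{\left(l,p \right)} = -4$ ($W{\left(l,p \right)} = \left(-4\right) 1 = -4$)
$O{\left(m,G \right)} = - \frac{G m}{2}$ ($O{\left(m,G \right)} = - \frac{m G}{2} = - \frac{G m}{2}$)
$s{\left(n \right)} = - 8 n$ ($s{\left(n \right)} = \left(n + n\right) \left(-4\right) = 2 n \left(-4\right) = - 8 n$)
$\left(\left(-3 + s{\left(4 \right)}\right) O{\left(-5,3 \right)} + 78\right)^{2} = \left(\left(-3 - 32\right) \left(\left(- \frac{1}{2}\right) 3 \left(-5\right)\right) + 78\right)^{2} = \left(\left(-3 - 32\right) \frac{15}{2} + 78\right)^{2} = \left(\left(-35\right) \frac{15}{2} + 78\right)^{2} = \left(- \frac{525}{2} + 78\right)^{2} = \left(- \frac{369}{2}\right)^{2} = \frac{136161}{4}$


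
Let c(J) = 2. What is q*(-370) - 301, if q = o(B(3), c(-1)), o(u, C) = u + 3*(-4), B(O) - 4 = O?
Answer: 1549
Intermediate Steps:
B(O) = 4 + O
o(u, C) = -12 + u (o(u, C) = u - 12 = -12 + u)
q = -5 (q = -12 + (4 + 3) = -12 + 7 = -5)
q*(-370) - 301 = -5*(-370) - 301 = 1850 - 301 = 1549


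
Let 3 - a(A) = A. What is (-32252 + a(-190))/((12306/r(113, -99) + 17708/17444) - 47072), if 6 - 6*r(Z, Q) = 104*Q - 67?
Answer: 1449682621331/2128190703689 ≈ 0.68118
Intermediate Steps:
r(Z, Q) = 73/6 - 52*Q/3 (r(Z, Q) = 1 - (104*Q - 67)/6 = 1 - (-67 + 104*Q)/6 = 1 + (67/6 - 52*Q/3) = 73/6 - 52*Q/3)
a(A) = 3 - A
(-32252 + a(-190))/((12306/r(113, -99) + 17708/17444) - 47072) = (-32252 + (3 - 1*(-190)))/((12306/(73/6 - 52/3*(-99)) + 17708/17444) - 47072) = (-32252 + (3 + 190))/((12306/(73/6 + 1716) + 17708*(1/17444)) - 47072) = (-32252 + 193)/((12306/(10369/6) + 4427/4361) - 47072) = -32059/((12306*(6/10369) + 4427/4361) - 47072) = -32059/((73836/10369 + 4427/4361) - 47072) = -32059/(367902359/45219209 - 47072) = -32059/(-2128190703689/45219209) = -32059*(-45219209/2128190703689) = 1449682621331/2128190703689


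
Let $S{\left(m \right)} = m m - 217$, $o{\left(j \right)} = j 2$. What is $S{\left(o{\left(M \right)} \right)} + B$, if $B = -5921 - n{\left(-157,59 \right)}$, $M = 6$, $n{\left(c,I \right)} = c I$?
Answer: $3269$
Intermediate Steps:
$n{\left(c,I \right)} = I c$
$o{\left(j \right)} = 2 j$
$B = 3342$ ($B = -5921 - 59 \left(-157\right) = -5921 - -9263 = -5921 + 9263 = 3342$)
$S{\left(m \right)} = -217 + m^{2}$ ($S{\left(m \right)} = m^{2} - 217 = -217 + m^{2}$)
$S{\left(o{\left(M \right)} \right)} + B = \left(-217 + \left(2 \cdot 6\right)^{2}\right) + 3342 = \left(-217 + 12^{2}\right) + 3342 = \left(-217 + 144\right) + 3342 = -73 + 3342 = 3269$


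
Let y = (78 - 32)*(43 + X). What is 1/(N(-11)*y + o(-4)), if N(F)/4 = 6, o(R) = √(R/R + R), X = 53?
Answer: 35328/3744202753 - I*√3/11232608259 ≈ 9.4354e-6 - 1.542e-10*I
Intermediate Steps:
o(R) = √(1 + R)
N(F) = 24 (N(F) = 4*6 = 24)
y = 4416 (y = (78 - 32)*(43 + 53) = 46*96 = 4416)
1/(N(-11)*y + o(-4)) = 1/(24*4416 + √(1 - 4)) = 1/(105984 + √(-3)) = 1/(105984 + I*√3)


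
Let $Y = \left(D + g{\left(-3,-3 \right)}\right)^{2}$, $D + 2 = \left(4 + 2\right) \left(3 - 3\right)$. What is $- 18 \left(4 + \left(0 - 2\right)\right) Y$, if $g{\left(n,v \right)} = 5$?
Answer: $-324$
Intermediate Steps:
$D = -2$ ($D = -2 + \left(4 + 2\right) \left(3 - 3\right) = -2 + 6 \cdot 0 = -2 + 0 = -2$)
$Y = 9$ ($Y = \left(-2 + 5\right)^{2} = 3^{2} = 9$)
$- 18 \left(4 + \left(0 - 2\right)\right) Y = - 18 \left(4 + \left(0 - 2\right)\right) 9 = - 18 \left(4 - 2\right) 9 = \left(-18\right) 2 \cdot 9 = \left(-36\right) 9 = -324$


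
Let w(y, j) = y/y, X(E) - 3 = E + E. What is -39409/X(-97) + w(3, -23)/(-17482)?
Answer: 688947947/3339062 ≈ 206.33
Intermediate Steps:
X(E) = 3 + 2*E (X(E) = 3 + (E + E) = 3 + 2*E)
w(y, j) = 1
-39409/X(-97) + w(3, -23)/(-17482) = -39409/(3 + 2*(-97)) + 1/(-17482) = -39409/(3 - 194) + 1*(-1/17482) = -39409/(-191) - 1/17482 = -39409*(-1/191) - 1/17482 = 39409/191 - 1/17482 = 688947947/3339062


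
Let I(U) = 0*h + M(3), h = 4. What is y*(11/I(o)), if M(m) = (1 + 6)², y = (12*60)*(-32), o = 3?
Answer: -253440/49 ≈ -5172.2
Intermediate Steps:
y = -23040 (y = 720*(-32) = -23040)
M(m) = 49 (M(m) = 7² = 49)
I(U) = 49 (I(U) = 0*4 + 49 = 0 + 49 = 49)
y*(11/I(o)) = -253440/49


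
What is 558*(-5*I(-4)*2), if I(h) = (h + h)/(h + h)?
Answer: -5580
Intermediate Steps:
I(h) = 1 (I(h) = (2*h)/((2*h)) = (2*h)*(1/(2*h)) = 1)
558*(-5*I(-4)*2) = 558*(-5*1*2) = 558*(-5*2) = 558*(-10) = -5580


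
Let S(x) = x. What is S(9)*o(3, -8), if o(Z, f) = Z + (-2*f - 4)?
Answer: 135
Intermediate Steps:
o(Z, f) = -4 + Z - 2*f (o(Z, f) = Z + (-4 - 2*f) = -4 + Z - 2*f)
S(9)*o(3, -8) = 9*(-4 + 3 - 2*(-8)) = 9*(-4 + 3 + 16) = 9*15 = 135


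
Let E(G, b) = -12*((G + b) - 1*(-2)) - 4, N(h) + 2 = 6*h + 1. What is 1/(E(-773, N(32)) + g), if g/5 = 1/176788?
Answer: 176788/1229737333 ≈ 0.00014376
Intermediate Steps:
N(h) = -1 + 6*h (N(h) = -2 + (6*h + 1) = -2 + (1 + 6*h) = -1 + 6*h)
E(G, b) = -28 - 12*G - 12*b (E(G, b) = -12*((G + b) + 2) - 4 = -12*(2 + G + b) - 4 = (-24 - 12*G - 12*b) - 4 = -28 - 12*G - 12*b)
g = 5/176788 ≈ 2.8282e-5
1/(E(-773, N(32)) + g) = 1/((-28 - 12*(-773) - 12*(-1 + 6*32)) + 5/176788) = 1/((-28 + 9276 - 12*(-1 + 192)) + 5/176788) = 1/((-28 + 9276 - 12*191) + 5/176788) = 1/((-28 + 9276 - 2292) + 5/176788) = 1/(6956 + 5/176788) = 1/(1229737333/176788) = 176788/1229737333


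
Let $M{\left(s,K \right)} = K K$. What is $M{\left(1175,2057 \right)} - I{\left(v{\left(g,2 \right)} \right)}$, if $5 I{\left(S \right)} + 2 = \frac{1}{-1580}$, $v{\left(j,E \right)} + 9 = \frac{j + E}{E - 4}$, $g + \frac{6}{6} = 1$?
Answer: $\frac{33426870261}{7900} \approx 4.2312 \cdot 10^{6}$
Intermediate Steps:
$g = 0$ ($g = -1 + 1 = 0$)
$M{\left(s,K \right)} = K^{2}$
$v{\left(j,E \right)} = -9 + \frac{E + j}{-4 + E}$ ($v{\left(j,E \right)} = -9 + \frac{j + E}{E - 4} = -9 + \frac{E + j}{-4 + E}$)
$I{\left(S \right)} = - \frac{3161}{7900}$ ($I{\left(S \right)} = - \frac{2}{5} + \frac{1}{5 \left(-1580\right)} = - \frac{2}{5} + \frac{1}{5} \left(- \frac{1}{1580}\right) = - \frac{2}{5} - \frac{1}{7900} = - \frac{3161}{7900}$)
$M{\left(1175,2057 \right)} - I{\left(v{\left(g,2 \right)} \right)} = 2057^{2} - - \frac{3161}{7900} = 4231249 + \frac{3161}{7900} = \frac{33426870261}{7900}$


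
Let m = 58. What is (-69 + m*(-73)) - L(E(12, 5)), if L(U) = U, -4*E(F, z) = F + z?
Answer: -17195/4 ≈ -4298.8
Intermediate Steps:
E(F, z) = -F/4 - z/4 (E(F, z) = -(F + z)/4 = -F/4 - z/4)
(-69 + m*(-73)) - L(E(12, 5)) = (-69 + 58*(-73)) - (-¼*12 - ¼*5) = (-69 - 4234) - (-3 - 5/4) = -4303 - 1*(-17/4) = -4303 + 17/4 = -17195/4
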